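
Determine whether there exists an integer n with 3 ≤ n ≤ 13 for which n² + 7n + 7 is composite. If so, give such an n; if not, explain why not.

At n = 10: 10² + 7·10 + 7 = 177 = 3·59, which is composite.

n = 10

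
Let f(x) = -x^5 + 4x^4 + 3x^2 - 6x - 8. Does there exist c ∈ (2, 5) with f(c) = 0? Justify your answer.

Yes, such a c exists.

f(2) = 24 and f(5) = -588, which have opposite signs.
Since f is a polynomial it is continuous on [2, 5].
By the Intermediate Value Theorem f must vanish at some point of (2, 5).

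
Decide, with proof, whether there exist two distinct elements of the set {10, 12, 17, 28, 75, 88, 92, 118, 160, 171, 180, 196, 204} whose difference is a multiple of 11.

17 mod 11 = 6 and 28 mod 11 = 6, so 28 − 17 = 11 = 1·11.

Yes: 17 and 28.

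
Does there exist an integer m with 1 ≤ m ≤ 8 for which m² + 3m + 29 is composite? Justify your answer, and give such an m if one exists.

At m = 4: 4² + 3·4 + 29 = 57 = 3·19, which is composite.

m = 4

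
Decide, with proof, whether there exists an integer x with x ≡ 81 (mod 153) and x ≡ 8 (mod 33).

No such integer exists.

Both moduli are multiples of 3 = gcd(153, 33), so any solution would satisfy x ≡ 81 and x ≡ 8 modulo 3 simultaneously.
But 81 mod 3 = 0 while 8 mod 3 = 2, a contradiction.
Therefore no such x exists.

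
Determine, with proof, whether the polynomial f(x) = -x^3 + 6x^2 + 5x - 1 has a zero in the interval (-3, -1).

f(-3) = 65 and f(-1) = 1, both positive, so a sign-change argument is unavailable; we show f keeps this sign on the whole interval.
Shift to the endpoint -1: with x = -1 − u (0 < u < 2), one computes f(-1 − u) = u^3 + 9u^2 + 10u + 1.
All 4 nonzero coefficients of this polynomial in u are positive; hence for u > 0 the value is a sum of positive terms (the constant 1 among them).
Therefore f(x) > 0 throughout (-3, -1), and f has no zero there.

No such root exists.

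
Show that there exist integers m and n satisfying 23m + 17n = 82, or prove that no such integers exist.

m = 8, n = -6

23 and 17 are coprime, so 23m + 17n ranges over all of ℤ.
Euclidean algorithm: 23 = 1·17 + 6, 17 = 2·6 + 5, 6 = 1·5 + 1, 5 = 5·1 + 0.
Unwinding: 1 = 6 − 1·5 = 6 − (17 − 2·6) = −17 + 3·6 = −17 + 3·(23 − 1·17) = 3·23 − 4·17, i.e. 23·3 + 17·(-4) = 1.
Multiplying through by 82: m = 3·82 = 246, n = (-4)·82 = -328 is a solution.
Subtracting 14·17 from m and adding 14·23 to n gives the tidier solution (8, -6).
Check: 23·8 + 17·(-6) = 184 − 102 = 82. ✓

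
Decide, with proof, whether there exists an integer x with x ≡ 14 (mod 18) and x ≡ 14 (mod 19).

Since 18 and 19 share no common factor, CRT says the pair of congruences has a solution (unique mod 342).
Any solution of the first congruence is x = 14 + 18t; substituting into the second, 18t ≡ 14 − 14 ≡ 0 (mod 19).
t = 0 satisfies this.
Taking t = 0 gives x = 14 + 18·0 = 14.
Verify: 14 = 0·18 + 14 and 14 = 0·19 + 14. ✓

x = 14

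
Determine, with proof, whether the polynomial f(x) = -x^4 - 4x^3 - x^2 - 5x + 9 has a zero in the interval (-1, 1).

Such a root exists.

f(-1) = 16 and f(1) = -2, which have opposite signs.
As a polynomial, f is continuous on every closed interval.
By the Intermediate Value Theorem, f takes the value 0 somewhere in the open interval.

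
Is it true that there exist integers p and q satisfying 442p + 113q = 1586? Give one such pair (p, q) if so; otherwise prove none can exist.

Since gcd(442, 113) = 1, every integer is an integer combination of 442 and 113.
Euclidean algorithm: 442 = 3·113 + 103, 113 = 1·103 + 10, 103 = 10·10 + 3, 10 = 3·3 + 1, 3 = 3·1 + 0.
Working back up the chain: 1 = 10 − 3·3 = 10 − 3·(103 − 10·10) = −3·103 + 31·10 = −3·103 + 31·(113 − 1·103) = 31·113 − 34·103 = 31·113 − 34·(442 − 3·113) = −34·442 + 133·113. So 442·(-34) + 113·133 = 1.
Times 1586: 442·(-53924) + 113·210938 = 1586, so (-53924, 210938) solves it.
The general solution is p = -53924 + 113k, q = 210938 − 442k; taking k = 478 gives the smaller pair p = 90, q = -338.
Indeed 442·90 + 113·(-338) = 39780 − 38194 = 1586.

p = 90, q = -338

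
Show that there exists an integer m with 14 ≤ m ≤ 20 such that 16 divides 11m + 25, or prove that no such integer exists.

For m = 14, 15, …, 20 the values of 11m + 25 modulo 16 are 3, 14, 9, 4, 15, 10, 5 respectively.
None is 0, so 16 never divides 11m + 25 on this range.

There is no such integer m in that range.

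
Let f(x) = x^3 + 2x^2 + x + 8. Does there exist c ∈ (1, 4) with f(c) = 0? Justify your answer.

The endpoint values f(1) = 12 and f(4) = 108 are both positive. Claim: f(x) > 0 for every x in (1, 4).
Shift to the endpoint 1: with x = 1 + u (0 < u < 3), one computes f(1 + u) = u^3 + 5u^2 + 8u + 12.
All 4 nonzero coefficients of this polynomial in u are positive; hence for u > 0 the value is a sum of positive terms (the constant 12 among them).
Therefore f(x) > 0 throughout (1, 4), and f has no zero there.

f has no root in that interval.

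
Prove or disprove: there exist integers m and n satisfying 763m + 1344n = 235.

Any value of 763m + 1344n is a multiple of gcd(763, 1344) = 7.
However 235 leaves remainder 4 on division by 7.
Therefore 763m + 1344n = 235 has no solution in integers.

No, no such integers exist.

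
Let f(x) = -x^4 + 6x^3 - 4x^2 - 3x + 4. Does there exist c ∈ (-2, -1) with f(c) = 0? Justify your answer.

The endpoint values f(-2) = -70 and f(-1) = -4 are both negative. Claim: f(x) < 0 for every x in (-2, -1).
Substitute x = -1 − u, where 0 < u < 1 on the interval. Expanding, f(-1 − u) = -u^4 - 10u^3 - 28u^2 - 27u - 4.
All 5 nonzero coefficients of this polynomial in u are negative; hence for u > 0 the value is a sum of negative terms (the constant -4 among them).
Therefore f(x) < 0 throughout (-2, -1), and f has no zero there.

f has no root in that interval.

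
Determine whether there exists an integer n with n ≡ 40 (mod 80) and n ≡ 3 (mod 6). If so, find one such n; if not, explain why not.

No, no such integer exists.

Both moduli are multiples of 2 = gcd(80, 6), so any solution would satisfy n ≡ 40 and n ≡ 3 modulo 2 simultaneously.
But 40 mod 2 = 0 while 3 mod 2 = 1, a contradiction.
So no integer satisfies both congruences.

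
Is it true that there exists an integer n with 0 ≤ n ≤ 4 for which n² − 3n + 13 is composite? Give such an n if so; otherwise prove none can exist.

No, no such integer n in that range exists.

The values for n = 0, 1, …, 4 are 13, 11, 11, 13, 17, and each of these is prime.
So no value in the range makes the expression composite.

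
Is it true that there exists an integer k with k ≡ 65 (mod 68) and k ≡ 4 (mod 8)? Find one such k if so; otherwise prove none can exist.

Reduce both congruences modulo 4, which divides 68 and 8: they say k ≡ 65 (mod 4) and k ≡ 4 (mod 4).
These are incompatible: 65 − 4 = 61 is not divisible by 4.
Hence the system has no solution.

No, no such integer exists.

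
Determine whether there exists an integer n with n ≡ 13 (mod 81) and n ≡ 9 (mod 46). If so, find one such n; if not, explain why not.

n = 3091

Since 81 and 46 share no common factor, CRT says the pair of congruences has a solution (unique mod 3726).
Write n = 13 + 81t and require 13 + 81t ≡ 9 (mod 46), i.e. 81t ≡ 42 (mod 46).
81 ≡ 35 (mod 46), so this reads 35t ≡ 42 (mod 46). To invert 35 modulo 46: 46 = 1·35 + 11, 35 = 3·11 + 2, 11 = 5·2 + 1, 2 = 2·1 + 0, and unwinding, 1 = 11 − 5·2 = 11 − 5·(35 − 3·11) = −5·35 + 16·11 = −5·35 + 16·(46 − 1·35) = 16·46 − 21·35. Thus 35⁻¹ ≡ -21 ≡ 25 (mod 46).
Multiplying by 25: t ≡ 25·42 = 1050 ≡ 38 (mod 46).
Taking t = 38 gives n = 13 + 81·38 = 3091.
Verify: 3091 = 38·81 + 13 and 3091 = 67·46 + 9. ✓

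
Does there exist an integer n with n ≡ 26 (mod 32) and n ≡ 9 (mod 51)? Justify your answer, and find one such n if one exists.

n = 570

The moduli 32 and 51 are coprime, so by the Chinese Remainder Theorem a unique solution modulo 1632 exists.
Write n = 26 + 32t and require 26 + 32t ≡ 9 (mod 51), i.e. 32t ≡ 34 (mod 51).
Since 32·8 = 256 = 5·51 + 1, the inverse of 32 mod 51 is 8.
Therefore t ≡ 8·34 = 272 ≡ 17 (mod 51).
Taking t = 17 gives n = 26 + 32·17 = 570.
Verify: 570 = 17·32 + 26 and 570 = 11·51 + 9. ✓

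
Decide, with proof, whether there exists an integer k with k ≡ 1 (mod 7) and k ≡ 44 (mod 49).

Both moduli are multiples of 7 = gcd(7, 49), so any solution would satisfy k ≡ 1 and k ≡ 44 modulo 7 simultaneously.
However 1 ≡ 1 and 44 ≡ 2 (mod 7), and 1 ≠ 2.
Therefore no such k exists.

No, no such integer exists.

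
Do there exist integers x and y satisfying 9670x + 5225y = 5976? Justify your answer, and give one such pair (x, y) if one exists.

No such integers exist.

Both 9670 and 5225 are divisible by gcd(9670, 5225) = 5, hence so is any combination 9670x + 5225y.
But 5976 is not a multiple of 5 (it leaves remainder 1).
Therefore 9670x + 5225y = 5976 has no solution in integers.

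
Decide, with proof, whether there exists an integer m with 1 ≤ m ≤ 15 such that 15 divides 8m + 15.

At m = 15 we get 8·15 + 15 = 135, and 135 = 15·9.

m = 15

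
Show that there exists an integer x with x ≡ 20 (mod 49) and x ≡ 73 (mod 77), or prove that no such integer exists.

There is no such integer.

Reduce both congruences modulo 7, which divides 49 and 77: they say x ≡ 20 (mod 7) and x ≡ 73 (mod 7).
However 20 ≡ 6 and 73 ≡ 3 (mod 7), and 6 ≠ 3.
So no integer satisfies both congruences.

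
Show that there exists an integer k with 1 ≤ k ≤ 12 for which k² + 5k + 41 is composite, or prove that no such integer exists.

At k = 4: 4² + 5·4 + 41 = 77 = 7·11, which is composite.

k = 4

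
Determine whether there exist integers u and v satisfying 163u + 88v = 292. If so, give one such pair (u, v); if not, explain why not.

Since gcd(163, 88) = 1, every integer is an integer combination of 163 and 88.
Run the Euclidean algorithm on 163 and 88: 163 = 1·88 + 75, 88 = 1·75 + 13, 75 = 5·13 + 10, 13 = 1·10 + 3, 10 = 3·3 + 1, 3 = 3·1 + 0.
Working back up the chain: 1 = 10 − 3·3 = 10 − 3·(13 − 1·10) = −3·13 + 4·10 = −3·13 + 4·(75 − 5·13) = 4·75 − 23·13 = 4·75 − 23·(88 − 1·75) = −23·88 + 27·75 = −23·88 + 27·(163 − 1·88) = 27·163 − 50·88. So 163·27 + 88·(-50) = 1.
Times 292: 163·7884 + 88·(-14600) = 292, so (7884, -14600) solves it.
The general solution is u = 7884 + 88k, v = -14600 − 163k; taking k = -89 gives the smaller pair u = 52, v = -93.
Indeed 163·52 + 88·(-93) = 8476 − 8184 = 292.

u = 52, v = -93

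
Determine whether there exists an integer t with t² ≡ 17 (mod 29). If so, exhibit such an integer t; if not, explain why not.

Apply Euler's criterion with the prime 29: 17 is a quadratic residue iff 17^14 ≡ 1 (mod 29), and a non-residue iff it is ≡ −1.
Repeated squaring mod 29: 17^2 = 289 ≡ 28; 17^4 ≡ 28² = 784 ≡ 1; 17^8 ≡ 1² = 1 ≡ 1.
Since 14 = 8 + 4 + 2, 17^14 ≡ 1 · 1 · 28; multiplying out mod 29: 1·1 = 1 ≡ 1, then 1·28 = 28 ≡ 28. Thus 17^14 ≡ 28 ≡ −1 (mod 29).
The value −1 means 17 is a non-residue modulo 29, so t² ≡ 17 (mod 29) is impossible.

No such integer exists.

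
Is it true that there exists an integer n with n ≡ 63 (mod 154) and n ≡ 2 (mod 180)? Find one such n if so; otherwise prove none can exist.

No, no such integer exists.

Both moduli are multiples of 2 = gcd(154, 180), so any solution would satisfy n ≡ 63 and n ≡ 2 modulo 2 simultaneously.
However 63 ≡ 1 and 2 ≡ 0 (mod 2), and 1 ≠ 0.
So no integer satisfies both congruences.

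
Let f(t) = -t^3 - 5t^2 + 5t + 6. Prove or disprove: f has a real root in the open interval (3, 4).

f(3) = -51 and f(4) = -118, both negative, so a sign-change argument is unavailable; we show f keeps this sign on the whole interval.
Shift to the endpoint 3: with t = 3 + u (0 < u < 1), one computes f(3 + u) = -u^3 - 14u^2 - 52u - 51.
All 4 nonzero coefficients of this polynomial in u are negative; hence for u > 0 the value is a sum of negative terms (the constant -51 among them).
Therefore f(t) < 0 throughout (3, 4), and f has no zero there.

f has no root in that interval.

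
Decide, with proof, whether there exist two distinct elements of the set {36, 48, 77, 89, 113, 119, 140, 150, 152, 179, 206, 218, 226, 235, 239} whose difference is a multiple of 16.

Two integers differ by a multiple of 16 exactly when they have the same residue mod 16. The residues are 36↦4, 48↦0, 77↦13, 89↦9, 113↦1, 119↦7, 140↦12, 150↦6, 152↦8, 179↦3, 206↦14, 218↦10, 226↦2, 235↦11, 239↦15.
All 15 residues are distinct, so no two elements differ by a multiple of 16.

There is no such pair.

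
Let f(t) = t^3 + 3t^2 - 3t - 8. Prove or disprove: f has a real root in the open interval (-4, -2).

Such a root exists.

f(-4) = -12 and f(-2) = 2, which have opposite signs.
As a polynomial, f is continuous on every closed interval.
By the Intermediate Value Theorem, f takes the value 0 somewhere in the open interval.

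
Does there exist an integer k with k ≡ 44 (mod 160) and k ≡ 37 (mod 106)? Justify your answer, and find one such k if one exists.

gcd(160, 106) = 2. If k ≡ 44 (mod 160) and k ≡ 37 (mod 106), then k ≡ 44 (mod 2) and k ≡ 37 (mod 2).
But 44 mod 2 = 0 while 37 mod 2 = 1, a contradiction.
Hence the system has no solution.

No, no such integer exists.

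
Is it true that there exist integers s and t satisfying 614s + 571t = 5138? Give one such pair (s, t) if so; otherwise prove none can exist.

Since gcd(614, 571) = 1, every integer is an integer combination of 614 and 571.
Euclidean algorithm: 614 = 1·571 + 43, 571 = 13·43 + 12, 43 = 3·12 + 7, 12 = 1·7 + 5, 7 = 1·5 + 2, 5 = 2·2 + 1, 2 = 2·1 + 0.
Working back up the chain: 1 = 5 − 2·2 = 5 − 2·(7 − 1·5) = −2·7 + 3·5 = −2·7 + 3·(12 − 1·7) = 3·12 − 5·7 = 3·12 − 5·(43 − 3·12) = −5·43 + 18·12 = −5·43 + 18·(571 − 13·43) = 18·571 − 239·43 = 18·571 − 239·(614 − 1·571) = −239·614 + 257·571. So 614·(-239) + 571·257 = 1.
Times 5138: 614·(-1227982) + 571·1320466 = 5138, so (-1227982, 1320466) solves it.
Shifting by a multiple of (571, −614) keeps it a solution: s = -1227982 + 2151·571 = 239, t = 1320466 − 2151·614 = -248.
Indeed 614·239 + 571·(-248) = 146746 − 141608 = 5138.

s = 239, t = -248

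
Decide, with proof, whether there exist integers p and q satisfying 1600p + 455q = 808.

No, no such integers exist.

Both 1600 and 455 are divisible by gcd(1600, 455) = 5, hence so is any combination 1600p + 455q.
However 808 leaves remainder 3 on division by 5.
So the equation is unsolvable over ℤ.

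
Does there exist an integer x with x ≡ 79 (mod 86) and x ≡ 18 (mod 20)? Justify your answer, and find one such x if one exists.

gcd(86, 20) = 2. If x ≡ 79 (mod 86) and x ≡ 18 (mod 20), then x ≡ 79 (mod 2) and x ≡ 18 (mod 2).
However 79 ≡ 1 and 18 ≡ 0 (mod 2), and 1 ≠ 0.
So no integer satisfies both congruences.

No such integer exists.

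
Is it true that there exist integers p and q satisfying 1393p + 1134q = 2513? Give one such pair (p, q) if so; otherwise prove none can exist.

p = 71, q = -85

Since gcd(1393, 1134) = 7 and 2513 = 7·359, Bézout's identity guarantees a solution.
Dividing through by 7 reduces the equation to 199p + 162q = 359.
Dividing repeatedly: 199 = 1·162 + 37, 162 = 4·37 + 14, 37 = 2·14 + 9, 14 = 1·9 + 5, 9 = 1·5 + 4, 5 = 1·4 + 1, 4 = 4·1 + 0.
Working back up the chain: 1 = 5 − 1·4 = 5 − (9 − 1·5) = −9 + 2·5 = −9 + 2·(14 − 1·9) = 2·14 − 3·9 = 2·14 − 3·(37 − 2·14) = −3·37 + 8·14 = −3·37 + 8·(162 − 4·37) = 8·162 − 35·37 = 8·162 − 35·(199 − 1·162) = −35·199 + 43·162. So 199·(-35) + 162·43 = 1.
Scaling by 359 gives the particular solution (p, q) = (-12565, 15437).
Adding 78·162 to p and subtracting 78·199 from q gives the tidier solution (71, -85).
Check: 1393·71 + 1134·(-85) = 98903 − 96390 = 2513. ✓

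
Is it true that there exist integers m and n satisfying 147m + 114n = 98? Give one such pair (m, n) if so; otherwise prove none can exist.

No, no such integers exist.

Any value of 147m + 114n is a multiple of gcd(147, 114) = 3.
But 98 is not a multiple of 3 (it leaves remainder 2).
So the equation is unsolvable over ℤ.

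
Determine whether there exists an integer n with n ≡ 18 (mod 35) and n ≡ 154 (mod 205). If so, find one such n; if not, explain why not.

Both moduli are multiples of 5 = gcd(35, 205), so any solution would satisfy n ≡ 18 and n ≡ 154 modulo 5 simultaneously.
But 18 mod 5 = 3 while 154 mod 5 = 4, a contradiction.
So no integer satisfies both congruences.

No such integer exists.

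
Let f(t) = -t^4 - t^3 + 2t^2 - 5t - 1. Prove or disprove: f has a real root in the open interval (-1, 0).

f(-1) = 6 and f(0) = -1, which have opposite signs.
As a polynomial, f is continuous on every closed interval.
By the Intermediate Value Theorem f must vanish at some point of (-1, 0).

Such a root exists.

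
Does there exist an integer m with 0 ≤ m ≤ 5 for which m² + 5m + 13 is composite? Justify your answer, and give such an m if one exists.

At m = 2: 2² + 5·2 + 13 = 27 = 3·9, which is composite.

m = 2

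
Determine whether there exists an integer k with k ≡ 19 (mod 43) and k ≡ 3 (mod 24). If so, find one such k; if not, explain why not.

Since 43 and 24 share no common factor, CRT says the pair of congruences has a solution (unique mod 1032).
Any solution of the first congruence is k = 19 + 43t; substituting into the second, 43t ≡ 3 − 19 ≡ 8 (mod 24).
43 ≡ 19 (mod 24), so this reads 19t ≡ 8 (mod 24). Note 19·19 = 361 ≡ 1 (mod 24) (as 361 − 1 = 15·24), so 19⁻¹ ≡ 19.
Therefore t ≡ 19·8 = 152 ≡ 8 (mod 24).
With t = 8: k = 19 + 43·8 = 363.
Check: 363 mod 43 = 19, 363 mod 24 = 3. ✓

k = 363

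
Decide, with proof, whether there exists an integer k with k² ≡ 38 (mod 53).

Take k = 12. Then 12² = 144 = 2·53 + 38, so 12² ≡ 38 (mod 53).

k = 12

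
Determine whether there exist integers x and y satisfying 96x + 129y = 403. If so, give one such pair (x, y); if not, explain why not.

gcd(96, 129) = 3, so every integer of the form 96x + 129y is a multiple of 3.
However 403 leaves remainder 1 on division by 3.
Therefore 96x + 129y = 403 has no solution in integers.

There are no such integers.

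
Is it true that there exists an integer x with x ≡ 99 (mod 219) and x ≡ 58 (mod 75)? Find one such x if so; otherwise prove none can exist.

Reduce both congruences modulo 3, which divides 219 and 75: they say x ≡ 99 (mod 3) and x ≡ 58 (mod 3).
These are incompatible: 99 − 58 = 41 is not divisible by 3.
So no integer satisfies both congruences.

No, no such integer exists.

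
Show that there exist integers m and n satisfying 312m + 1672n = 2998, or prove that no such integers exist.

No such integers exist.

Both 312 and 1672 are divisible by gcd(312, 1672) = 8, hence so is any combination 312m + 1672n.
But 2998 = 8·374 + 6, so 8 ∤ 2998.
Therefore 312m + 1672n = 2998 has no solution in integers.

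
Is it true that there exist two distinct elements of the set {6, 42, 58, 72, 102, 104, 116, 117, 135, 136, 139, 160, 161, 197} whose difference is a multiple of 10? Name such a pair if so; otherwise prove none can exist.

6 and 116 are such a pair.

6 mod 10 = 6 and 116 mod 10 = 6, so 116 − 6 = 110 = 11·10.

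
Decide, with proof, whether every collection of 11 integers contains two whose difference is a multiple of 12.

No; for instance {7, 8, 9, 10, 11, 12, 13, 14, 15, 16, 17} is a counterexample.

Consider the 11 integers 7, 8, …, 17. They lie in distinct residue classes modulo 12, since 11 ≤ 12.
Any two of them differ by at most 10 < 12 and by at least 1, so no difference is a multiple of 12.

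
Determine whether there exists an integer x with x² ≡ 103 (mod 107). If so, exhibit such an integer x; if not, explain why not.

Apply Euler's criterion with the prime 107: 103 is a quadratic residue iff 103^53 ≡ 1 (mod 107), and a non-residue iff it is ≡ −1.
Repeated squaring mod 107: 103^2 = 10609 ≡ 16; 103^4 ≡ 16² = 256 ≡ 42; 103^8 ≡ 42² = 1764 ≡ 52; 103^16 ≡ 52² = 2704 ≡ 29; 103^32 ≡ 29² = 841 ≡ 92.
Since 53 = 32 + 16 + 4 + 1, 103^53 ≡ 92 · 29 · 42 · 103; multiplying out mod 107: 92·29 = 2668 ≡ 100, then 100·42 = 4200 ≡ 27, then 27·103 = 2781 ≡ 106. Thus 103^53 ≡ 106 ≡ −1 (mod 107).
By Euler's criterion 103 is a quadratic non-residue mod 107: no x satisfies x² ≡ 103 (mod 107).

No such integer exists.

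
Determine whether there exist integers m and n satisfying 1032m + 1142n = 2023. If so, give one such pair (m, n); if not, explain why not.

No, no such integers exist.

Any value of 1032m + 1142n is a multiple of gcd(1032, 1142) = 2.
But 2023 = 2·1011 + 1, so 2 ∤ 2023.
So the equation is unsolvable over ℤ.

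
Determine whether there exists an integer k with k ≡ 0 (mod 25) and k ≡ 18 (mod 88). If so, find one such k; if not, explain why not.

k = 1250

gcd(25, 88) = 1, so the Chinese Remainder Theorem guarantees exactly one residue class mod 2200 satisfying both.
Write k = 0 + 25t and require 0 + 25t ≡ 18 (mod 88), i.e. 25t ≡ 18 (mod 88).
Since 25·81 = 2025 = 23·88 + 1, the inverse of 25 mod 88 is 81.
Therefore t ≡ 81·18 = 1458 ≡ 50 (mod 88).
Taking t = 50 gives k = 0 + 25·50 = 1250.
Indeed 1250 ≡ 0 (mod 25) and 1250 ≡ 18 (mod 88).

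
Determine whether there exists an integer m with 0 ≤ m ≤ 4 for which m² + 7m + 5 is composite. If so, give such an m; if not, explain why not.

m = 4

At m = 4: 4² + 7·4 + 5 = 49 = 7·7, which is composite.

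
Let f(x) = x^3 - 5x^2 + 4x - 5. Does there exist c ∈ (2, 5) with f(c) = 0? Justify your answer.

Yes, such a c exists.

f(2) = -9 and f(5) = 15, which have opposite signs.
Since f is a polynomial it is continuous on [2, 5].
The Intermediate Value Theorem then guarantees some c ∈ (2, 5) with f(c) = 0.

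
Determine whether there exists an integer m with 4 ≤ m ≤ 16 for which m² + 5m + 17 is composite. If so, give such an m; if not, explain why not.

At m = 9: 9² + 5·9 + 17 = 143 = 11·13, which is composite.

m = 9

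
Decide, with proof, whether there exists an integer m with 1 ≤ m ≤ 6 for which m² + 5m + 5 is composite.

At m = 5: 5² + 5·5 + 5 = 55 = 5·11, which is composite.

m = 5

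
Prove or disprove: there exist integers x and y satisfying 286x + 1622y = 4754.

x = 476, y = -81

Since gcd(286, 1622) = 2 and 4754 = 2·2377, Bézout's identity guarantees a solution.
Dividing through by 2 reduces the equation to 143x + 811y = 2377.
Euclidean algorithm: 811 = 5·143 + 96, 143 = 1·96 + 47, 96 = 2·47 + 2, 47 = 23·2 + 1, 2 = 2·1 + 0.
Unwinding: 1 = 47 − 23·2 = 47 − 23·(96 − 2·47) = −23·96 + 47·47 = −23·96 + 47·(143 − 1·96) = 47·143 − 70·96 = 47·143 − 70·(811 − 5·143) = −70·811 + 397·143, i.e. 143·397 + 811·(-70) = 1.
Times 2377: 143·943669 + 811·(-166390) = 2377, so (943669, -166390) solves it.
Subtracting 1163·811 from x and adding 1163·143 to y gives the tidier solution (476, -81).
Indeed 286·476 + 1622·(-81) = 136136 − 131382 = 4754.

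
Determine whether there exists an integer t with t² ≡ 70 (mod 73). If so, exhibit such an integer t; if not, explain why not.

t = 56 works: 56² = 3136, and 3136 − 70 = 3066 = 42·73.

t = 56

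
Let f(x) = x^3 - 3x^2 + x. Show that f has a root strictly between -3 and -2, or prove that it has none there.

No.

The endpoint values f(-3) = -57 and f(-2) = -22 are both negative. Claim: f(x) < 0 for every x in (-3, -2).
Substitute x = -2 − u, where 0 < u < 1 on the interval. Expanding, f(-2 − u) = -u^3 - 9u^2 - 25u - 22.
The nonzero coefficients here are all negative, so for u > 0 every term is negative (or zero), and the constant term -22 is strictly negative.
So f is strictly negative on (-3, -2); no root exists in the interval.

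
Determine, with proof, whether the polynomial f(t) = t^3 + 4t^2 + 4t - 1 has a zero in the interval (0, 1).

Such a root exists.

f(0) = -1 and f(1) = 8, which have opposite signs.
f is continuous everywhere (it is a polynomial), in particular on [0, 1].
By the Intermediate Value Theorem, f takes the value 0 somewhere in the open interval.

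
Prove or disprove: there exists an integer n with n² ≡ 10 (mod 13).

n = 7

n = 7 works: 7² = 49, and 49 − 10 = 39 = 3·13.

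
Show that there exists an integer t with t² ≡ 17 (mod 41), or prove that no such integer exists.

No such integer exists.

41 is prime, so by Euler's criterion 17 is a square mod 41 iff 17^((41−1)/2) = 17^20 ≡ 1 (mod 41).
Squaring successively (mod 41): 17^2 = 289 ≡ 2; 17^4 ≡ 2² = 4 ≡ 4; 17^8 ≡ 4² = 16 ≡ 16; 17^16 ≡ 16² = 256 ≡ 10.
Since 20 = 16 + 4, 17^20 ≡ 10 · 4; multiplying out mod 41: 10·4 = 40 ≡ 40. Thus 17^20 ≡ 40 ≡ −1 (mod 41).
By Euler's criterion 17 is a quadratic non-residue mod 41: no t satisfies t² ≡ 17 (mod 41).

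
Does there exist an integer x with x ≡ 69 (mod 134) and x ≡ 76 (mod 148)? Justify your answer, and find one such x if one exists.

Both moduli are multiples of 2 = gcd(134, 148), so any solution would satisfy x ≡ 69 and x ≡ 76 modulo 2 simultaneously.
These are incompatible: 69 − 76 = -7 is not divisible by 2.
So no integer satisfies both congruences.

No such integer exists.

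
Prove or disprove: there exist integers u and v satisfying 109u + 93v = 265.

109 and 93 are coprime, so 109u + 93v ranges over all of ℤ.
Dividing repeatedly: 109 = 1·93 + 16, 93 = 5·16 + 13, 16 = 1·13 + 3, 13 = 4·3 + 1, 3 = 3·1 + 0.
Back-substituting, 1 = 13 − 4·3 = 13 − 4·(16 − 1·13) = −4·16 + 5·13 = −4·16 + 5·(93 − 5·16) = 5·93 − 29·16 = 5·93 − 29·(109 − 1·93) = −29·109 + 34·93; that is, 109·(-29) + 93·34 = 1.
Multiplying through by 265: u = (-29)·265 = -7685, v = 34·265 = 9010 is a solution.
Adding 83·93 to u and subtracting 83·109 from v gives the tidier solution (34, -37).
Indeed 109·34 + 93·(-37) = 3706 − 3441 = 265.

u = 34, v = -37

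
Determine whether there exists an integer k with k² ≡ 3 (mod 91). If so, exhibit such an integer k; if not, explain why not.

Since 7 ∣ 91, a solution of k² ≡ 3 (mod 91) would also satisfy k² ≡ 3 (mod 7).
Squares mod 7 repeat after k = 3 (as (−k)² = k²); for k = 0..3 they are 0, 1, 4, 2.
The set of squares mod 7 is therefore {0, 1, 2, 4}, which does not contain 3.
Hence no integer k has k² ≡ 3 (mod 91).

There is no such integer.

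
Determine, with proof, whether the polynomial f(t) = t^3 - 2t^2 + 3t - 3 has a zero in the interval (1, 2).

Such a root exists.

f(1) = -1 and f(2) = 3, which have opposite signs.
As a polynomial, f is continuous on every closed interval.
By the Intermediate Value Theorem f must vanish at some point of (1, 2).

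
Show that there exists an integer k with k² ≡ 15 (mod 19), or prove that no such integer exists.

Squares mod 19 repeat after k = 9 (as (−k)² = k²); for k = 0..9 they are 0, 1, 4, 9, 16, 6, 17, 11, 7, 5.
The set of squares mod 19 is therefore {0, 1, 4, 5, 6, 7, 9, 11, 16, 17}, which does not contain 15.
Hence no integer k has k² ≡ 15 (mod 19).

There is no such integer.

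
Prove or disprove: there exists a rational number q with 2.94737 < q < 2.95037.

q = 59/20

Multiplying by 20: 20·2.94737 = 58.94740 and 20·2.95037 = 59.00740, so the integer 59 lies strictly between them.
Hence 59/20 is a rational number with 2.94737 < 59/20 < 2.95037.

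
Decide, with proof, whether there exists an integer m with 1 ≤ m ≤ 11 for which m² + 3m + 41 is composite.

At m = 7: 7² + 3·7 + 41 = 111 = 3·37, which is composite.

m = 7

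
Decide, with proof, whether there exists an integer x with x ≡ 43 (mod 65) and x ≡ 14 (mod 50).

Both moduli are multiples of 5 = gcd(65, 50), so any solution would satisfy x ≡ 43 and x ≡ 14 modulo 5 simultaneously.
However 43 ≡ 3 and 14 ≡ 4 (mod 5), and 3 ≠ 4.
Hence the system has no solution.

No, no such integer exists.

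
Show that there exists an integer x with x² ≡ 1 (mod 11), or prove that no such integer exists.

x = 1

Take x = 1. Then 1² = 1, and since 0 ≤ 1 < 11 this is already reduced: 1² ≡ 1 (mod 11).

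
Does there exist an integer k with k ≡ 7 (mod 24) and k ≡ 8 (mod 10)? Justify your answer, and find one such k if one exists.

No such integer exists.

Both moduli are multiples of 2 = gcd(24, 10), so any solution would satisfy k ≡ 7 and k ≡ 8 modulo 2 simultaneously.
But 7 mod 2 = 1 while 8 mod 2 = 0, a contradiction.
So no integer satisfies both congruences.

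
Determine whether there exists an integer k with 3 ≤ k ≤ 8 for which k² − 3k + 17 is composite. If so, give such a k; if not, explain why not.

k = 7

At k = 7: 7² − 3·7 + 17 = 45 = 3·15, which is composite.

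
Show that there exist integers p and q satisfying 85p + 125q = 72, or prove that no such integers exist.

Any value of 85p + 125q is a multiple of gcd(85, 125) = 5.
But 72 = 5·14 + 2, so 5 ∤ 72.
Hence no integers p, q satisfy the equation.

There are no such integers.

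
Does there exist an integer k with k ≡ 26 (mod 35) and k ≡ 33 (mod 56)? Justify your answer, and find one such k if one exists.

Here gcd(35, 56) = 7, and both 26 and 33 leave remainder 5 mod 7, so the system is consistent.
The integers ≡ 26 (mod 35) are 26, 61, 96, 131, 166, 201, …; their remainders mod 56 are 26, 5, 40, 19, 54, 33, so k = 201 is the first that is ≡ 33 (mod 56).
Verify: 201 = 5·35 + 26 and 201 = 3·56 + 33. ✓

k = 201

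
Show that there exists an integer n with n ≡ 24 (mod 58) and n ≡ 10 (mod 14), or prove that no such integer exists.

n = 24

Here gcd(58, 14) = 2, and both 24 and 10 leave remainder 0 mod 2, so the system is consistent.
In fact n = 24 itself already satisfies 24 mod 14 = 10.
Indeed 24 ≡ 24 (mod 58) and 24 ≡ 10 (mod 14).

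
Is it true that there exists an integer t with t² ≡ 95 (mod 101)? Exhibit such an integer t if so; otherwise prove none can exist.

Take t = 87. Then 87² = 7569 = 74·101 + 95, so 87² ≡ 95 (mod 101).

t = 87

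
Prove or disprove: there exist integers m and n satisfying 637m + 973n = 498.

Any value of 637m + 973n is a multiple of gcd(637, 973) = 7.
But 498 is not a multiple of 7 (it leaves remainder 1).
So the equation is unsolvable over ℤ.

No, no such integers exist.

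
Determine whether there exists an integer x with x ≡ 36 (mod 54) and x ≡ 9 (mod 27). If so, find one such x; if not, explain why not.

gcd(54, 27) = 27. A simultaneous solution exists iff 36 ≡ 9 (mod 27); here 36 mod 27 = 9 = 9 mod 27, so it does.
The smallest candidate x = 36 works directly: 36 ≡ 9 (mod 27).
Indeed 36 ≡ 36 (mod 54) and 36 ≡ 9 (mod 27).

x = 36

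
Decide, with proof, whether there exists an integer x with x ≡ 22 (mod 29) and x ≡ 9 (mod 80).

x = 1849

gcd(29, 80) = 1, so the Chinese Remainder Theorem guarantees exactly one residue class mod 2320 satisfying both.
Any solution of the first congruence is x = 22 + 29t; substituting into the second, 29t ≡ 9 − 22 ≡ 67 (mod 80).
Note 29·69 = 2001 ≡ 1 (mod 80) (as 2001 − 1 = 25·80), so 29⁻¹ ≡ 69.
Multiplying by 69: t ≡ 69·67 = 4623 ≡ 63 (mod 80).
Taking t = 63 gives x = 22 + 29·63 = 1849.
Check: 1849 mod 29 = 22, 1849 mod 80 = 9. ✓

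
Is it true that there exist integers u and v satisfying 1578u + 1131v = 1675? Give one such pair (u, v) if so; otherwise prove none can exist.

No, no such integers exist.

Any value of 1578u + 1131v is a multiple of gcd(1578, 1131) = 3.
But 1675 is not a multiple of 3 (it leaves remainder 1).
Therefore 1578u + 1131v = 1675 has no solution in integers.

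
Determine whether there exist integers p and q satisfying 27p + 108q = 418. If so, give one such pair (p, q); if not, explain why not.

There are no such integers.

Both 27 and 108 are divisible by gcd(27, 108) = 27, hence so is any combination 27p + 108q.
But 418 = 27·15 + 13, so 27 ∤ 418.
So the equation is unsolvable over ℤ.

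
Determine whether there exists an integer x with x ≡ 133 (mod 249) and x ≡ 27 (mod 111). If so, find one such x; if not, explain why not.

No such integer exists.

gcd(249, 111) = 3. If x ≡ 133 (mod 249) and x ≡ 27 (mod 111), then x ≡ 133 (mod 3) and x ≡ 27 (mod 3).
But 133 mod 3 = 1 while 27 mod 3 = 0, a contradiction.
Hence the system has no solution.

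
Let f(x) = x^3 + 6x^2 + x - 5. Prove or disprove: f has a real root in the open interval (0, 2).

f(0) = -5 and f(2) = 29, which have opposite signs.
f is continuous everywhere (it is a polynomial), in particular on [0, 2].
By the Intermediate Value Theorem f must vanish at some point of (0, 2).

Yes, f has a root in the interval.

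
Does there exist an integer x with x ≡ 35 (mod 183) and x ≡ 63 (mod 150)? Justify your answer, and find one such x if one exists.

No such integer exists.

gcd(183, 150) = 3. If x ≡ 35 (mod 183) and x ≡ 63 (mod 150), then x ≡ 35 (mod 3) and x ≡ 63 (mod 3).
But 35 mod 3 = 2 while 63 mod 3 = 0, a contradiction.
Therefore no such x exists.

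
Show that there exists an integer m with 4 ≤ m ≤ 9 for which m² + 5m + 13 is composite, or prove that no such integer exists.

m = 5

At m = 5: 5² + 5·5 + 13 = 63 = 3·21, which is composite.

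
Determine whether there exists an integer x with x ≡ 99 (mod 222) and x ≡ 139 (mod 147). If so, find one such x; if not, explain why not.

Both moduli are multiples of 3 = gcd(222, 147), so any solution would satisfy x ≡ 99 and x ≡ 139 modulo 3 simultaneously.
These are incompatible: 99 − 139 = -40 is not divisible by 3.
Hence the system has no solution.

No such integer exists.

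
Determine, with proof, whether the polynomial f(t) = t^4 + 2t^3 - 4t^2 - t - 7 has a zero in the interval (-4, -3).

f(-4) = 61 and f(-3) = -13, which have opposite signs.
Since f is a polynomial it is continuous on [-4, -3].
By the Intermediate Value Theorem, f takes the value 0 somewhere in the open interval.

Yes, f has a root in the interval.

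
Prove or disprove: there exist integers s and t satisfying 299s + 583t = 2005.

s = 73, t = -34

Since gcd(299, 583) = 1, every integer is an integer combination of 299 and 583.
Run the Euclidean algorithm on 583 and 299: 583 = 1·299 + 284, 299 = 1·284 + 15, 284 = 18·15 + 14, 15 = 1·14 + 1, 14 = 14·1 + 0.
Back-substituting, 1 = 15 − 1·14 = 15 − (284 − 18·15) = −284 + 19·15 = −284 + 19·(299 − 1·284) = 19·299 − 20·284 = 19·299 − 20·(583 − 1·299) = −20·583 + 39·299; that is, 299·39 + 583·(-20) = 1.
Times 2005: 299·78195 + 583·(-40100) = 2005, so (78195, -40100) solves it.
The general solution is s = 78195 + 583k, t = -40100 − 299k; taking k = -134 gives the smaller pair s = 73, t = -34.
Indeed 299·73 + 583·(-34) = 21827 − 19822 = 2005.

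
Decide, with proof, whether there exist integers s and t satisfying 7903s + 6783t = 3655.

No such integers exist.

Both 7903 and 6783 are divisible by gcd(7903, 6783) = 7, hence so is any combination 7903s + 6783t.
However 3655 leaves remainder 1 on division by 7.
Therefore 7903s + 6783t = 3655 has no solution in integers.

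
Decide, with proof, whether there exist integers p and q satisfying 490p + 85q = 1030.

gcd(490, 85) = 5, and 5 divides 1030, so integer solutions exist.
Dividing through by 5 reduces the equation to 98p + 17q = 206.
Run the Euclidean algorithm on 98 and 17: 98 = 5·17 + 13, 17 = 1·13 + 4, 13 = 3·4 + 1, 4 = 4·1 + 0.
Back-substituting, 1 = 13 − 3·4 = 13 − 3·(17 − 1·13) = −3·17 + 4·13 = −3·17 + 4·(98 − 5·17) = 4·98 − 23·17; that is, 98·4 + 17·(-23) = 1.
Multiplying through by 206: p = 4·206 = 824, q = (-23)·206 = -4738 is a solution.
Subtracting 48·17 from p and adding 48·98 to q gives the tidier solution (8, -34).
Indeed 490·8 + 85·(-34) = 3920 − 2890 = 1030.

p = 8, q = -34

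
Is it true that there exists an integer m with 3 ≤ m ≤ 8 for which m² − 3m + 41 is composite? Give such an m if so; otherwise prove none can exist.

At m = 7: 7² − 3·7 + 41 = 69 = 3·23, which is composite.

m = 7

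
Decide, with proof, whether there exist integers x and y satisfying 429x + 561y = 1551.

gcd(429, 561) = 33, and 33 divides 1551, so integer solutions exist.
Dividing through by 33 reduces the equation to 13x + 17y = 47.
Dividing repeatedly: 17 = 1·13 + 4, 13 = 3·4 + 1, 4 = 4·1 + 0.
Unwinding: 1 = 13 − 3·4 = 13 − 3·(17 − 1·13) = −3·17 + 4·13, i.e. 13·4 + 17·(-3) = 1.
Times 47: 13·188 + 17·(-141) = 47, so (188, -141) solves it.
Subtracting 11·17 from x and adding 11·13 to y gives the tidier solution (1, 2).
Indeed 429·1 + 561·2 = 429 + 1122 = 1551.

x = 1, y = 2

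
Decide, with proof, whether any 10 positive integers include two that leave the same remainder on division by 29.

Take the 10 consecutive integers 54, 55, …, 63: their residues mod 29 are all distinct because 10 ≤ 29.
Hence this collection has no pair with equal remainders mod 29, disproving the claim.

No; for instance {54, 55, 56, 57, 58, 59, 60, 61, 62, 63} is a counterexample.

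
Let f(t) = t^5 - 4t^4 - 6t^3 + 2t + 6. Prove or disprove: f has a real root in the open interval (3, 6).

f(3) = -231 and f(6) = 1314, which have opposite signs.
As a polynomial, f is continuous on every closed interval.
By the Intermediate Value Theorem, f takes the value 0 somewhere in the open interval.

Yes, f has a root in the interval.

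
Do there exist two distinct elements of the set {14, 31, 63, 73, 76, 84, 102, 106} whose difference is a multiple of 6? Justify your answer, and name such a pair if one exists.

31 mod 6 = 1 and 73 mod 6 = 1, so 73 − 31 = 42 = 7·6.

31 and 73 are such a pair.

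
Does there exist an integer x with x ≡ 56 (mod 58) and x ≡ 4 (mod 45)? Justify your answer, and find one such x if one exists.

Since 58 and 45 share no common factor, CRT says the pair of congruences has a solution (unique mod 2610).
Any solution of the first congruence is x = 56 + 58t; substituting into the second, 58t ≡ 4 − 56 ≡ 38 (mod 45).
58 ≡ 13 (mod 45), so this reads 13t ≡ 38 (mod 45). Since 13·7 = 91 = 2·45 + 1, the inverse of 13 mod 45 is 7.
Therefore t ≡ 7·38 = 266 ≡ 41 (mod 45).
Taking t = 41 gives x = 56 + 58·41 = 2434.
Indeed 2434 ≡ 56 (mod 58) and 2434 ≡ 4 (mod 45).

x = 2434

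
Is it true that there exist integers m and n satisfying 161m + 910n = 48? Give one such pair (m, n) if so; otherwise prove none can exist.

No, no such integers exist.

gcd(161, 910) = 7, so every integer of the form 161m + 910n is a multiple of 7.
However 48 leaves remainder 6 on division by 7.
Therefore 161m + 910n = 48 has no solution in integers.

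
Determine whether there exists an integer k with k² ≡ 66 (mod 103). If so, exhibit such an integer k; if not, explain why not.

k = 13

Take k = 13. Then 13² = 169 = 1·103 + 66, so 13² ≡ 66 (mod 103).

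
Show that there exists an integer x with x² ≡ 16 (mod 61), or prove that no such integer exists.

Take x = 4. Then 4² = 16, and since 0 ≤ 16 < 61 this is already reduced: 4² ≡ 16 (mod 61).

x = 4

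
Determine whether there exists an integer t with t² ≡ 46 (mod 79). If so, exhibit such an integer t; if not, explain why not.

t = 21 works: 21² = 441, and 441 − 46 = 395 = 5·79.

t = 21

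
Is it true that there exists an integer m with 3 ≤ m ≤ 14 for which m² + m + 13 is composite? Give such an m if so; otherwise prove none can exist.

At m = 7: 7² + 7 + 13 = 69 = 3·23, which is composite.

m = 7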